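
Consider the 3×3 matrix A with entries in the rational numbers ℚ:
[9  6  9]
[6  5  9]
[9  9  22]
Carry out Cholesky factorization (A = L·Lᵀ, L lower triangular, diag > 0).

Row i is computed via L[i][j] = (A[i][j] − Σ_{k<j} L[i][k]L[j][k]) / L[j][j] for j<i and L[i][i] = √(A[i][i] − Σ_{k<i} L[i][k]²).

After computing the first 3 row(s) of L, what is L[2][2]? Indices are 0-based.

Step 1: L[0][0] = √(9) = 3.
  L[1][0] = (6) / L[0][0] = 2.
Step 2: L[1][1] = √(1) = 1.
  L[2][0] = (9) / L[0][0] = 3.
  L[2][1] = (3) / L[1][1] = 3.
Step 3: L[2][2] = √(4) = 2.

L[2][2] = 2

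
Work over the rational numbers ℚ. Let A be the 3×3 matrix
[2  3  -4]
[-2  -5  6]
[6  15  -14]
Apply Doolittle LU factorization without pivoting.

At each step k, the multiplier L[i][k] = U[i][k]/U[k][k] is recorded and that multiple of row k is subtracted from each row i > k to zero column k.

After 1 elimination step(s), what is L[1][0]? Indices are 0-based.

L[1][0] = -1

[col 0] pivot 2
  R1 -= -1*R0 → (0, -2, 2)  (L[1][0] := -1)
  R2 -= 3*R0 → (0, 6, -2)  (L[2][0] := 3)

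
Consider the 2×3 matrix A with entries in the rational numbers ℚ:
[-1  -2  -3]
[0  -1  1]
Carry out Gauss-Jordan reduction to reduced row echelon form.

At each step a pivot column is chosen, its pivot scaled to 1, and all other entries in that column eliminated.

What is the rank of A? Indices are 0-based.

[1] R0 /= -1  ⇒  (1, 2, 3)
[2] R1 /= -1  ⇒  (0, 1, -1)
     R0 -= 2·R1  ⇒  (1, 0, 5)

rank = 2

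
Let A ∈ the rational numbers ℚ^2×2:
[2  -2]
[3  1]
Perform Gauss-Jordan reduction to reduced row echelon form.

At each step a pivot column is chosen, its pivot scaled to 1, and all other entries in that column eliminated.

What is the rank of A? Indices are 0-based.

rank = 2

[1] R0 /= 2  ⇒  (1, -1)
     R1 -= 3·R0  ⇒  (0, 4)
[2] R1 /= 4  ⇒  (0, 1)
     R0 -= -1·R1  ⇒  (1, 0)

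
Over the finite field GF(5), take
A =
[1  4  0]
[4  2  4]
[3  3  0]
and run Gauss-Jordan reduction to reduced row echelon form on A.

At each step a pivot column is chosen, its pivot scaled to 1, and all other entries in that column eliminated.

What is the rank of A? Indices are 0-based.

step 1: normalize row 0 (÷1) = (1, 4, 0)
  row 1: subtract 4×row0 = (0, 1, 4)
  row 2: subtract 3×row0 = (0, 1, 0)
step 2: normalize row 1 (÷1) = (0, 1, 4)
  row 0: subtract 4×row1 = (1, 0, 4)
  row 2: subtract 1×row1 = (0, 0, 1)
step 3: normalize row 2 (÷1) = (0, 0, 1)
  row 0: subtract 4×row2 = (1, 0, 0)
  row 1: subtract 4×row2 = (0, 1, 0)

rank = 3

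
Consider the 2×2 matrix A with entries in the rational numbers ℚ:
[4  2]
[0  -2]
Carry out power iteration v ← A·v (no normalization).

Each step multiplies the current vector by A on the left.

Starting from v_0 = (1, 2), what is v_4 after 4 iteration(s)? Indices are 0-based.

v_4 = (416, 32)

v_0 = (1, 2).
v_1 = A·v_0 = (8, -4).
v_2 = A·v_1 = (24, 8).
v_3 = A·v_2 = (112, -16).
v_4 = A·v_3 = (416, 32).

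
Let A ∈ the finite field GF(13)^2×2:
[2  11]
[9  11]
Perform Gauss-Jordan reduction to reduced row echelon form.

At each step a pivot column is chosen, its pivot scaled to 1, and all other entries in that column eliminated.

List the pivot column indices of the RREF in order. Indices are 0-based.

pivot columns: 0, 1

step 1: normalize row 0 (÷2) = (1, 12)
  row 1: subtract 9×row0 = (0, 7)
step 2: normalize row 1 (÷7) = (0, 1)
  row 0: subtract 12×row1 = (1, 0)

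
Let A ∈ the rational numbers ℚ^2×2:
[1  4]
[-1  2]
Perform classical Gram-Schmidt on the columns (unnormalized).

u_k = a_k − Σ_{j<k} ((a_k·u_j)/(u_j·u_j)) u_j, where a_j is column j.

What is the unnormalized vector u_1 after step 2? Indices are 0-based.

Step 1: u_0 = a_0 = (1, -1).
Step 2: u_1 = a_1 − (1)·u_0 = (3, 3).

u_1 = (3, 3)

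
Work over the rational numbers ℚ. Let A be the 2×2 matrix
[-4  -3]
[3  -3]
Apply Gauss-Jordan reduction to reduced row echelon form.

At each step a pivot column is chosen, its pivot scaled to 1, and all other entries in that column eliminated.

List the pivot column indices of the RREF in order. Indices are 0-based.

pivot columns: 0, 1

pivot(0,0)=-4: scale R0 → (1, 3/4)
  clear (1,0): R1 −= (3)R0 → (0, -21/4)
pivot(1,1)=-21/4: scale R1 → (0, 1)
  clear (0,1): R0 −= (3/4)R1 → (1, 0)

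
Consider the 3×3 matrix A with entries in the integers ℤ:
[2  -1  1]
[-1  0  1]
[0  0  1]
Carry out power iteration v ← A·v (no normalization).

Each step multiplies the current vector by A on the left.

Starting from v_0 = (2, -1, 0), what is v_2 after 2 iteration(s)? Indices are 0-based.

v_2 = (12, -5, 0)

v_0 = (2, -1, 0).
v_1 = A·v_0 = (5, -2, 0).
v_2 = A·v_1 = (12, -5, 0).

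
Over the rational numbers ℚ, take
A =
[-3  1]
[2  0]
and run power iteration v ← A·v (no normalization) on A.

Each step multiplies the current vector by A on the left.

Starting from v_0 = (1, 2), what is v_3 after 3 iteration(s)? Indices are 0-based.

v_0 = (1, 2).
v_1 = A·v_0 = (-1, 2).
v_2 = A·v_1 = (5, -2).
v_3 = A·v_2 = (-17, 10).

v_3 = (-17, 10)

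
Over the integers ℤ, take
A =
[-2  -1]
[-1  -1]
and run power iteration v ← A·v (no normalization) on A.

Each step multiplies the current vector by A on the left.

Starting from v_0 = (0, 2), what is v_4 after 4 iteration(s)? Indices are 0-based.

v_0 = (0, 2).
v_1 = A·v_0 = (-2, -2).
v_2 = A·v_1 = (6, 4).
v_3 = A·v_2 = (-16, -10).
v_4 = A·v_3 = (42, 26).

v_4 = (42, 26)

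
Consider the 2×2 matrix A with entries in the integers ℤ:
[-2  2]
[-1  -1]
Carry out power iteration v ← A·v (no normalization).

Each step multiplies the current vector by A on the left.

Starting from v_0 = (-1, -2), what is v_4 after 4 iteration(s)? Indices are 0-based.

v_0 = (-1, -2).
v_1 = A·v_0 = (-2, 3).
v_2 = A·v_1 = (10, -1).
v_3 = A·v_2 = (-22, -9).
v_4 = A·v_3 = (26, 31).

v_4 = (26, 31)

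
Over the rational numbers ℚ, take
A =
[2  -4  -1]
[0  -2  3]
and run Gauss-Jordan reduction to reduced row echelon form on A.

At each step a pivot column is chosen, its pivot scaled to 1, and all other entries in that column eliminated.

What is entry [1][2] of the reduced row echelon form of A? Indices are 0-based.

M[1][2] = -3/2

pivot(0,0)=2: scale R0 → (1, -2, -1/2)
pivot(1,1)=-2: scale R1 → (0, 1, -3/2)
  clear (0,1): R0 −= (-2)R1 → (1, 0, -7/2)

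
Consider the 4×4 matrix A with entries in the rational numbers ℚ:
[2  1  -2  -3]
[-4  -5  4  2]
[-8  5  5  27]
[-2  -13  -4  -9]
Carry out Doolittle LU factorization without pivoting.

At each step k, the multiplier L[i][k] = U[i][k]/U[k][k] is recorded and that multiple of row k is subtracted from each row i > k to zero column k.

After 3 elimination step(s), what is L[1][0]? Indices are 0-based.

Step 1: pivot at (0,0) is 2.
  row1 ← row1 − (-2)·row0  ⇒  L[1][0]=-2, U row1=(0, -3, 0, -4)
  row2 ← row2 − (-4)·row0  ⇒  L[2][0]=-4, U row2=(0, 9, -3, 15)
  row3 ← row3 − (-1)·row0  ⇒  L[3][0]=-1, U row3=(0, -12, -6, -12)
Step 2: pivot at (1,1) is -3.
  row2 ← row2 − (-3)·row1  ⇒  L[2][1]=-3, U row2=(0, 0, -3, 3)
  row3 ← row3 − (4)·row1  ⇒  L[3][1]=4, U row3=(0, 0, -6, 4)
Step 3: pivot at (2,2) is -3.
  row3 ← row3 − (2)·row2  ⇒  L[3][2]=2, U row3=(0, 0, 0, -2)

L[1][0] = -2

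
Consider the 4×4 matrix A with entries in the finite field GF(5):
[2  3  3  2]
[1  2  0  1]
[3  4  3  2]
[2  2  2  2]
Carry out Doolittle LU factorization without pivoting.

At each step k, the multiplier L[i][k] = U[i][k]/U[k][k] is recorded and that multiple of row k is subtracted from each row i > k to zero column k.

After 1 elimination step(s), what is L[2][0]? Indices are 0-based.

L[2][0] = 4

k=0: U[0][0]=2
  eliminate (1,0): mult=3, new row 1: (0, 3, 1, 0); set L[1][0]=3
  eliminate (2,0): mult=4, new row 2: (0, 2, 1, 4); set L[2][0]=4
  eliminate (3,0): mult=1, new row 3: (0, 4, 4, 0); set L[3][0]=1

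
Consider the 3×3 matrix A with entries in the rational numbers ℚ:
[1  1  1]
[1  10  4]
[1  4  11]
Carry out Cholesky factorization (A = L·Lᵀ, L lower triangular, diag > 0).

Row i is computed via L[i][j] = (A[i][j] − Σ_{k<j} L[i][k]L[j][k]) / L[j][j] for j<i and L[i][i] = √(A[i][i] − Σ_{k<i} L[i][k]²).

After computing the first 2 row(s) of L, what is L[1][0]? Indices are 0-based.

L[1][0] = 1

Step 1: L[0][0] = √(1) = 1.
  L[1][0] = (1) / L[0][0] = 1.
Step 2: L[1][1] = √(9) = 3.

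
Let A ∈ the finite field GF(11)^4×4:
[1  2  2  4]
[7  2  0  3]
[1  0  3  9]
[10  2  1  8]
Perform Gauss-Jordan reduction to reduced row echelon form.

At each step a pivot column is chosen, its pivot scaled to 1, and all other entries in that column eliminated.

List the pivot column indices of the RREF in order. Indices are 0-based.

pivot columns: 0, 1, 2

pivot(0,0)=1: scale R0 → (1, 2, 2, 4)
  clear (1,0): R1 −= (7)R0 → (0, 10, 8, 8)
  clear (2,0): R2 −= (1)R0 → (0, 9, 1, 5)
  clear (3,0): R3 −= (10)R0 → (0, 4, 3, 1)
pivot(1,1)=10: scale R1 → (0, 1, 3, 3)
  clear (0,1): R0 −= (2)R1 → (1, 0, 7, 9)
  clear (2,1): R2 −= (9)R1 → (0, 0, 7, 0)
  clear (3,1): R3 −= (4)R1 → (0, 0, 2, 0)
pivot(2,2)=7: scale R2 → (0, 0, 1, 0)
  clear (0,2): R0 −= (7)R2 → (1, 0, 0, 9)
  clear (1,2): R1 −= (3)R2 → (0, 1, 0, 3)
  clear (3,2): R3 −= (2)R2 → (0, 0, 0, 0)
col 3: no nonzero at/below row 3; advance.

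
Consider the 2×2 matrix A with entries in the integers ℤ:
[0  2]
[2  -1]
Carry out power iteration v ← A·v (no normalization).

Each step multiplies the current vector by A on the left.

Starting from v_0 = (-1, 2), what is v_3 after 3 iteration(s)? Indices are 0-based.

v_0 = (-1, 2).
v_1 = A·v_0 = (4, -4).
v_2 = A·v_1 = (-8, 12).
v_3 = A·v_2 = (24, -28).

v_3 = (24, -28)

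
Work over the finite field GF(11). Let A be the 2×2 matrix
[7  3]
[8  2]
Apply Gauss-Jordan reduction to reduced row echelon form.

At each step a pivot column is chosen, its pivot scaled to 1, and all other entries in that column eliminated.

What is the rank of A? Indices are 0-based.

rank = 2

[1] R0 /= 7  ⇒  (1, 2)
     R1 -= 8·R0  ⇒  (0, 8)
[2] R1 /= 8  ⇒  (0, 1)
     R0 -= 2·R1  ⇒  (1, 0)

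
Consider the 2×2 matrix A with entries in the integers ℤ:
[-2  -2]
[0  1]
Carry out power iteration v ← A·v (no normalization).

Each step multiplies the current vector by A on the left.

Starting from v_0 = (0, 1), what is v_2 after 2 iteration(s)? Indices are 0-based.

v_0 = (0, 1).
v_1 = A·v_0 = (-2, 1).
v_2 = A·v_1 = (2, 1).

v_2 = (2, 1)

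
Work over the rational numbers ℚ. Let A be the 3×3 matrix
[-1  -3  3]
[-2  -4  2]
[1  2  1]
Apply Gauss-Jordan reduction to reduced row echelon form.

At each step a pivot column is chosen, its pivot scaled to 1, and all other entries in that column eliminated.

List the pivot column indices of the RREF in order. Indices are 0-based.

pivot columns: 0, 1, 2

[1] R0 /= -1  ⇒  (1, 3, -3)
     R1 -= -2·R0  ⇒  (0, 2, -4)
     R2 -= 1·R0  ⇒  (0, -1, 4)
[2] R1 /= 2  ⇒  (0, 1, -2)
     R0 -= 3·R1  ⇒  (1, 0, 3)
     R2 -= -1·R1  ⇒  (0, 0, 2)
[3] R2 /= 2  ⇒  (0, 0, 1)
     R0 -= 3·R2  ⇒  (1, 0, 0)
     R1 -= -2·R2  ⇒  (0, 1, 0)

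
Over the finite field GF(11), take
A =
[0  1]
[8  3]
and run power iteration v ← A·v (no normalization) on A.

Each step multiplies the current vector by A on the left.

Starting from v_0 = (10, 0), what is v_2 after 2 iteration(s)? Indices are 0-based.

v_0 = (10, 0).
v_1 = A·v_0 = (0, 3).
v_2 = A·v_1 = (3, 9).

v_2 = (3, 9)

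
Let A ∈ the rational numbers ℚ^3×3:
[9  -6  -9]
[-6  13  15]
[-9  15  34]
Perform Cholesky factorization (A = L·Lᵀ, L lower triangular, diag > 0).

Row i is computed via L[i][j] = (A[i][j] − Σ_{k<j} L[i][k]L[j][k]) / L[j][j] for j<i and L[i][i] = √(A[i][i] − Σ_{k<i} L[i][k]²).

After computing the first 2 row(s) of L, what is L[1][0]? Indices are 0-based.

L[1][0] = -2

Step 1: L[0][0] = √(9) = 3.
  L[1][0] = (-6) / L[0][0] = -2.
Step 2: L[1][1] = √(9) = 3.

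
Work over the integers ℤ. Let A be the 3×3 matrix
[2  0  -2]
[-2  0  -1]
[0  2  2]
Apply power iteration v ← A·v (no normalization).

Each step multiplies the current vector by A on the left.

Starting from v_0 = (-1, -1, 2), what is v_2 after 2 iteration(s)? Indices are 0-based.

v_0 = (-1, -1, 2).
v_1 = A·v_0 = (-6, 0, 2).
v_2 = A·v_1 = (-16, 10, 4).

v_2 = (-16, 10, 4)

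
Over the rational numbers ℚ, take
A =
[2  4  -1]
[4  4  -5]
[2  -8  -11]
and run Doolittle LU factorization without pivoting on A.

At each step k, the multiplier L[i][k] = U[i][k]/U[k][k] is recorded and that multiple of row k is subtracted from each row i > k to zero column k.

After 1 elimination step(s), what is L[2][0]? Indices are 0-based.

L[2][0] = 1

k=0: U[0][0]=2
  eliminate (1,0): mult=2, new row 1: (0, -4, -3); set L[1][0]=2
  eliminate (2,0): mult=1, new row 2: (0, -12, -10); set L[2][0]=1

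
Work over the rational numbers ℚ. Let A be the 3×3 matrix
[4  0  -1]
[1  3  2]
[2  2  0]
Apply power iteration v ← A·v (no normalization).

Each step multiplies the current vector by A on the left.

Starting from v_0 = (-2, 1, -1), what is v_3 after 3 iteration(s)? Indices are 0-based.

v_3 = (-88, -100, -80)

v_0 = (-2, 1, -1).
v_1 = A·v_0 = (-7, -1, -2).
v_2 = A·v_1 = (-26, -14, -16).
v_3 = A·v_2 = (-88, -100, -80).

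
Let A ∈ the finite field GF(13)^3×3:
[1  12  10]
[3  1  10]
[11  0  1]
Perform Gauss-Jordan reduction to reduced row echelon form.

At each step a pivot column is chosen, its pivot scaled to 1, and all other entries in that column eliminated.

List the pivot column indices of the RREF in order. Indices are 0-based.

pivot columns: 0, 1, 2

[1] R0 /= 1  ⇒  (1, 12, 10)
     R1 -= 3·R0  ⇒  (0, 4, 6)
     R2 -= 11·R0  ⇒  (0, 11, 8)
[2] R1 /= 4  ⇒  (0, 1, 8)
     R0 -= 12·R1  ⇒  (1, 0, 5)
     R2 -= 11·R1  ⇒  (0, 0, 11)
[3] R2 /= 11  ⇒  (0, 0, 1)
     R0 -= 5·R2  ⇒  (1, 0, 0)
     R1 -= 8·R2  ⇒  (0, 1, 0)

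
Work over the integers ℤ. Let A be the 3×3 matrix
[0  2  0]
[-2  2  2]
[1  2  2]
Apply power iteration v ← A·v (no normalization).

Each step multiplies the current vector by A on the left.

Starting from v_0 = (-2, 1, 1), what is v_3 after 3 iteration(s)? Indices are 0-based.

v_3 = (32, 44, 92)

v_0 = (-2, 1, 1).
v_1 = A·v_0 = (2, 8, 2).
v_2 = A·v_1 = (16, 16, 22).
v_3 = A·v_2 = (32, 44, 92).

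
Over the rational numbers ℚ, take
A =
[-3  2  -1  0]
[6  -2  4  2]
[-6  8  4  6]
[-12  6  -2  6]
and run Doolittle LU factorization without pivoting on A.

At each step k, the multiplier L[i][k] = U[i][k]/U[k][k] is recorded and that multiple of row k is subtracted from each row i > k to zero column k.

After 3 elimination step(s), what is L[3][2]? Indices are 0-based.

Step 1: pivot at (0,0) is -3.
  row1 ← row1 − (-2)·row0  ⇒  L[1][0]=-2, U row1=(0, 2, 2, 2)
  row2 ← row2 − (2)·row0  ⇒  L[2][0]=2, U row2=(0, 4, 6, 6)
  row3 ← row3 − (4)·row0  ⇒  L[3][0]=4, U row3=(0, -2, 2, 6)
Step 2: pivot at (1,1) is 2.
  row2 ← row2 − (2)·row1  ⇒  L[2][1]=2, U row2=(0, 0, 2, 2)
  row3 ← row3 − (-1)·row1  ⇒  L[3][1]=-1, U row3=(0, 0, 4, 8)
Step 3: pivot at (2,2) is 2.
  row3 ← row3 − (2)·row2  ⇒  L[3][2]=2, U row3=(0, 0, 0, 4)

L[3][2] = 2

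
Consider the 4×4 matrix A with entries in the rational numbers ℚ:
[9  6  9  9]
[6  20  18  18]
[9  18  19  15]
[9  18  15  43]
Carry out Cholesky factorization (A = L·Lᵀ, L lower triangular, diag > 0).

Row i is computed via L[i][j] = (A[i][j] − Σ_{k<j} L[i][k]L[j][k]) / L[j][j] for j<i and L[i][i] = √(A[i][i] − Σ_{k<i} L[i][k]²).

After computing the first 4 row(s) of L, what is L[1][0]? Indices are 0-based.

L[1][0] = 2

Step 1: L[0][0] = √(9) = 3.
  L[1][0] = (6) / L[0][0] = 2.
Step 2: L[1][1] = √(16) = 4.
  L[2][0] = (9) / L[0][0] = 3.
  L[2][1] = (12) / L[1][1] = 3.
Step 3: L[2][2] = √(1) = 1.
  L[3][0] = (9) / L[0][0] = 3.
  L[3][1] = (12) / L[1][1] = 3.
  L[3][2] = (-3) / L[2][2] = -3.
Step 4: L[3][3] = √(16) = 4.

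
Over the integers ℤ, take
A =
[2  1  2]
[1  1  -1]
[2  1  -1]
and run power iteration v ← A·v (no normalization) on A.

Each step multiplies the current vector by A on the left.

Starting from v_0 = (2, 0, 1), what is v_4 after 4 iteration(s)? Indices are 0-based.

v_4 = (201, 43, 105)

v_0 = (2, 0, 1).
v_1 = A·v_0 = (6, 1, 3).
v_2 = A·v_1 = (19, 4, 10).
v_3 = A·v_2 = (62, 13, 32).
v_4 = A·v_3 = (201, 43, 105).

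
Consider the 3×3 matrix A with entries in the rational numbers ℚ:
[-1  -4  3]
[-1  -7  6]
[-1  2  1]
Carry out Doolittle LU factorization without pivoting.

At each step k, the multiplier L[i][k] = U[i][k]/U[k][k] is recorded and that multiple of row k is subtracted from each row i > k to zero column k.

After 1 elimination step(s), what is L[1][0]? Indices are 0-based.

L[1][0] = 1

Step 1: pivot at (0,0) is -1.
  row1 ← row1 − (1)·row0  ⇒  L[1][0]=1, U row1=(0, -3, 3)
  row2 ← row2 − (1)·row0  ⇒  L[2][0]=1, U row2=(0, 6, -2)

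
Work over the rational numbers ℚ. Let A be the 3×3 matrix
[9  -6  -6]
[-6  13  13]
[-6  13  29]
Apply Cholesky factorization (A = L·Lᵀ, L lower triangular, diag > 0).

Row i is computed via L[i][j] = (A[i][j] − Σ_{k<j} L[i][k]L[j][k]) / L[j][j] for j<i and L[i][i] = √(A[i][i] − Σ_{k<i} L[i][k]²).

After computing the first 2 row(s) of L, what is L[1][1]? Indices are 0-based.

L[1][1] = 3

Step 1: L[0][0] = √(9) = 3.
  L[1][0] = (-6) / L[0][0] = -2.
Step 2: L[1][1] = √(9) = 3.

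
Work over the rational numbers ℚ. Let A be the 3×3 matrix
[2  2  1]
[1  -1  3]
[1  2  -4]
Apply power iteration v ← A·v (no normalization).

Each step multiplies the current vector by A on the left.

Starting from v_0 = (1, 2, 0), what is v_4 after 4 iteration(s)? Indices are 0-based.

v_4 = (129, 482, -544)

v_0 = (1, 2, 0).
v_1 = A·v_0 = (6, -1, 5).
v_2 = A·v_1 = (15, 22, -16).
v_3 = A·v_2 = (58, -55, 123).
v_4 = A·v_3 = (129, 482, -544).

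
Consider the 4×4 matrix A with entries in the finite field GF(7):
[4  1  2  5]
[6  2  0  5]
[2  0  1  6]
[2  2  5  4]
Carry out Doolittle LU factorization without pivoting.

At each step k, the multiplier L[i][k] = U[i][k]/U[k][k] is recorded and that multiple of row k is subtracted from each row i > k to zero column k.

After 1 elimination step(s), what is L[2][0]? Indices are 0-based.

L[2][0] = 4

k=0: U[0][0]=4
  eliminate (1,0): mult=5, new row 1: (0, 4, 4, 1); set L[1][0]=5
  eliminate (2,0): mult=4, new row 2: (0, 3, 0, 0); set L[2][0]=4
  eliminate (3,0): mult=4, new row 3: (0, 5, 4, 5); set L[3][0]=4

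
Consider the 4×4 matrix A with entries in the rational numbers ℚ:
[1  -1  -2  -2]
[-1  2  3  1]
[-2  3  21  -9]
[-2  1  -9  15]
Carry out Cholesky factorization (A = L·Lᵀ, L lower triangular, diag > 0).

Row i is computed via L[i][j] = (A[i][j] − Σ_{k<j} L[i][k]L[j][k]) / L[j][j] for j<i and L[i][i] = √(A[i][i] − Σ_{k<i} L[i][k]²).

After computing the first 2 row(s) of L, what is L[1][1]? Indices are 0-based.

L[1][1] = 1

Step 1: L[0][0] = √(1) = 1.
  L[1][0] = (-1) / L[0][0] = -1.
Step 2: L[1][1] = √(1) = 1.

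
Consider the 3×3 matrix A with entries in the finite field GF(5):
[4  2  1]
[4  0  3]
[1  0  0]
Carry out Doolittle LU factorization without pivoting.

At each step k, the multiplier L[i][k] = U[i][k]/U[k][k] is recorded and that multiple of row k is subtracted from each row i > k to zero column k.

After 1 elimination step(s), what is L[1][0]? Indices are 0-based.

L[1][0] = 1

k=0: U[0][0]=4
  eliminate (1,0): mult=1, new row 1: (0, 3, 2); set L[1][0]=1
  eliminate (2,0): mult=4, new row 2: (0, 2, 1); set L[2][0]=4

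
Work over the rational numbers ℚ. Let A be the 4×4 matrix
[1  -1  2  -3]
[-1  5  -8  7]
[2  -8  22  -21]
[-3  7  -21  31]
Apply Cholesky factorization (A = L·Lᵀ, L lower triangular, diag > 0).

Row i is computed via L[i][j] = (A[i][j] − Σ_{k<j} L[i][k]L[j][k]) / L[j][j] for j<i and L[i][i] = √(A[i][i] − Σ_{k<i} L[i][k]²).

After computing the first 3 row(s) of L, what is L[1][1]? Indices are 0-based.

Step 1: L[0][0] = √(1) = 1.
  L[1][0] = (-1) / L[0][0] = -1.
Step 2: L[1][1] = √(4) = 2.
  L[2][0] = (2) / L[0][0] = 2.
  L[2][1] = (-6) / L[1][1] = -3.
Step 3: L[2][2] = √(9) = 3.

L[1][1] = 2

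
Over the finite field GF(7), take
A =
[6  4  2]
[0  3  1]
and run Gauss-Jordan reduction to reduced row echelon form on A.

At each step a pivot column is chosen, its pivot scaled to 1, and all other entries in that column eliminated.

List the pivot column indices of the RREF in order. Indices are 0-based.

pivot(0,0)=6: scale R0 → (1, 3, 5)
pivot(1,1)=3: scale R1 → (0, 1, 5)
  clear (0,1): R0 −= (3)R1 → (1, 0, 4)

pivot columns: 0, 1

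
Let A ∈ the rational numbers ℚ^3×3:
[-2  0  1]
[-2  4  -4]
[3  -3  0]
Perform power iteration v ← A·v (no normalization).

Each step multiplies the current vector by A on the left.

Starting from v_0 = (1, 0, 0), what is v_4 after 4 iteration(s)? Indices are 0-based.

v_0 = (1, 0, 0).
v_1 = A·v_0 = (-2, -2, 3).
v_2 = A·v_1 = (7, -16, 0).
v_3 = A·v_2 = (-14, -78, 69).
v_4 = A·v_3 = (97, -560, 192).

v_4 = (97, -560, 192)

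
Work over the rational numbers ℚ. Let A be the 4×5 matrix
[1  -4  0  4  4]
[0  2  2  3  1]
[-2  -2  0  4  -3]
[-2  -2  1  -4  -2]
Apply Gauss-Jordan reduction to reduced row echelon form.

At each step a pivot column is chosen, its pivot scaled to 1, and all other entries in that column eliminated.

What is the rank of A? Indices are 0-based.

[1] R0 /= 1  ⇒  (1, -4, 0, 4, 4)
     R2 -= -2·R0  ⇒  (0, -10, 0, 12, 5)
     R3 -= -2·R0  ⇒  (0, -10, 1, 4, 6)
[2] R1 /= 2  ⇒  (0, 1, 1, 3/2, 1/2)
     R0 -= -4·R1  ⇒  (1, 0, 4, 10, 6)
     R2 -= -10·R1  ⇒  (0, 0, 10, 27, 10)
     R3 -= -10·R1  ⇒  (0, 0, 11, 19, 11)
[3] R2 /= 10  ⇒  (0, 0, 1, 27/10, 1)
     R0 -= 4·R2  ⇒  (1, 0, 0, -4/5, 2)
     R1 -= 1·R2  ⇒  (0, 1, 0, -6/5, -1/2)
     R3 -= 11·R2  ⇒  (0, 0, 0, -107/10, 0)
[4] R3 /= -107/10  ⇒  (0, 0, 0, 1, 0)
     R0 -= -4/5·R3  ⇒  (1, 0, 0, 0, 2)
     R1 -= -6/5·R3  ⇒  (0, 1, 0, 0, -1/2)
     R2 -= 27/10·R3  ⇒  (0, 0, 1, 0, 1)

rank = 4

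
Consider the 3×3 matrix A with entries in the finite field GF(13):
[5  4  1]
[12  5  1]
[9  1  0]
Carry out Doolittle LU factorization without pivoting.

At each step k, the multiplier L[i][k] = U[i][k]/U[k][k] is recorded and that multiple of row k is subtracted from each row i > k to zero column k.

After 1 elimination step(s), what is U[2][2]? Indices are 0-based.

[col 0] pivot 5
  R1 -= 5*R0 → (0, 11, 9)  (L[1][0] := 5)
  R2 -= 7*R0 → (0, 12, 6)  (L[2][0] := 7)

U[2][2] = 6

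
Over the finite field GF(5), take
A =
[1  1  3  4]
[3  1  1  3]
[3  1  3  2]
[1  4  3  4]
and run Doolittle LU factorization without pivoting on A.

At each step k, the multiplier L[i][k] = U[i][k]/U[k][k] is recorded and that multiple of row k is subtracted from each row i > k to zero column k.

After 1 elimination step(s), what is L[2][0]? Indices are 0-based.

Step 1: pivot at (0,0) is 1.
  row1 ← row1 − (3)·row0  ⇒  L[1][0]=3, U row1=(0, 3, 2, 1)
  row2 ← row2 − (3)·row0  ⇒  L[2][0]=3, U row2=(0, 3, 4, 0)
  row3 ← row3 − (1)·row0  ⇒  L[3][0]=1, U row3=(0, 3, 0, 0)

L[2][0] = 3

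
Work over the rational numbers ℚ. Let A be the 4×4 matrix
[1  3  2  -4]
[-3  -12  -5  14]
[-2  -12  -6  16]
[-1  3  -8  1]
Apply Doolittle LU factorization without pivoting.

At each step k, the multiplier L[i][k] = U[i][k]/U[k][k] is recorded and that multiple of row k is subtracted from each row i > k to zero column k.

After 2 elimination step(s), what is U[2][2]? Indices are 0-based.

U[2][2] = -4

[col 0] pivot 1
  R1 -= -3*R0 → (0, -3, 1, 2)  (L[1][0] := -3)
  R2 -= -2*R0 → (0, -6, -2, 8)  (L[2][0] := -2)
  R3 -= -1*R0 → (0, 6, -6, -3)  (L[3][0] := -1)
[col 1] pivot -3
  R2 -= 2*R1 → (0, 0, -4, 4)  (L[2][1] := 2)
  R3 -= -2*R1 → (0, 0, -4, 1)  (L[3][1] := -2)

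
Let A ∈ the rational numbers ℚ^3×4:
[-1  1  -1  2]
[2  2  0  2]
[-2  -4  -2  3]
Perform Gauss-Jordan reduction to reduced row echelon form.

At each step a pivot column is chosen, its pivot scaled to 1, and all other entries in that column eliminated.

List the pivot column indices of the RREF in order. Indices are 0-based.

step 1: normalize row 0 (÷-1) = (1, -1, 1, -2)
  row 1: subtract 2×row0 = (0, 4, -2, 6)
  row 2: subtract -2×row0 = (0, -6, 0, -1)
step 2: normalize row 1 (÷4) = (0, 1, -1/2, 3/2)
  row 0: subtract -1×row1 = (1, 0, 1/2, -1/2)
  row 2: subtract -6×row1 = (0, 0, -3, 8)
step 3: normalize row 2 (÷-3) = (0, 0, 1, -8/3)
  row 0: subtract 1/2×row2 = (1, 0, 0, 5/6)
  row 1: subtract -1/2×row2 = (0, 1, 0, 1/6)

pivot columns: 0, 1, 2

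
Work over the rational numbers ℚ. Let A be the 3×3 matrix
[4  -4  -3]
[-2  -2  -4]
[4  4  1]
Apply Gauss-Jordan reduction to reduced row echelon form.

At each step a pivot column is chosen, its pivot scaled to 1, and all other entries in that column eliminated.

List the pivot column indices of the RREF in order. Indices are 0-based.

pivot columns: 0, 1, 2

pivot(0,0)=4: scale R0 → (1, -1, -3/4)
  clear (1,0): R1 −= (-2)R0 → (0, -4, -11/2)
  clear (2,0): R2 −= (4)R0 → (0, 8, 4)
pivot(1,1)=-4: scale R1 → (0, 1, 11/8)
  clear (0,1): R0 −= (-1)R1 → (1, 0, 5/8)
  clear (2,1): R2 −= (8)R1 → (0, 0, -7)
pivot(2,2)=-7: scale R2 → (0, 0, 1)
  clear (0,2): R0 −= (5/8)R2 → (1, 0, 0)
  clear (1,2): R1 −= (11/8)R2 → (0, 1, 0)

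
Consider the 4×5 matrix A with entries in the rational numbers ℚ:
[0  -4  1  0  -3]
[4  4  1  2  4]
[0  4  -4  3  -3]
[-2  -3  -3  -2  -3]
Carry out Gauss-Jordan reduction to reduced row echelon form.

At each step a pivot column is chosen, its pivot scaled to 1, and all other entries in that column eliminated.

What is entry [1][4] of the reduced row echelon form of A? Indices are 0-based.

step 1: exchange rows 0,1
step 1: normalize row 0 (÷4) = (1, 1, 1/4, 1/2, 1)
  row 3: subtract -2×row0 = (0, -1, -5/2, -1, -1)
step 2: normalize row 1 (÷-4) = (0, 1, -1/4, 0, 3/4)
  row 0: subtract 1×row1 = (1, 0, 1/2, 1/2, 1/4)
  row 2: subtract 4×row1 = (0, 0, -3, 3, -6)
  row 3: subtract -1×row1 = (0, 0, -11/4, -1, -1/4)
step 3: normalize row 2 (÷-3) = (0, 0, 1, -1, 2)
  row 0: subtract 1/2×row2 = (1, 0, 0, 1, -3/4)
  row 1: subtract -1/4×row2 = (0, 1, 0, -1/4, 5/4)
  row 3: subtract -11/4×row2 = (0, 0, 0, -15/4, 21/4)
step 4: normalize row 3 (÷-15/4) = (0, 0, 0, 1, -7/5)
  row 0: subtract 1×row3 = (1, 0, 0, 0, 13/20)
  row 1: subtract -1/4×row3 = (0, 1, 0, 0, 9/10)
  row 2: subtract -1×row3 = (0, 0, 1, 0, 3/5)

M[1][4] = 9/10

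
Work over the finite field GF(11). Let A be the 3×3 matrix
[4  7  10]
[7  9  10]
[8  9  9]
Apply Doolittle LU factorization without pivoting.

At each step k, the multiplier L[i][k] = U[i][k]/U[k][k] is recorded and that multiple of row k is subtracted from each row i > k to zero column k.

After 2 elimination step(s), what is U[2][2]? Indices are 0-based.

U[2][2] = 9

[col 0] pivot 4
  R1 -= 10*R0 → (0, 5, 9)  (L[1][0] := 10)
  R2 -= 2*R0 → (0, 6, 0)  (L[2][0] := 2)
[col 1] pivot 5
  R2 -= 10*R1 → (0, 0, 9)  (L[2][1] := 10)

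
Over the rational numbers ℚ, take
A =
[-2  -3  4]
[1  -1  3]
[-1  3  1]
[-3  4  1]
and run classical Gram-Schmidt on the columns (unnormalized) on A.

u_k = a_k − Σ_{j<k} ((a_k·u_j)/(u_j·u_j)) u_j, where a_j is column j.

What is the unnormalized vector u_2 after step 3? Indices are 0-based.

Step 1: u_0 = a_0 = (-2, 1, -1, -3).
Step 2: u_1 = a_1 − (-2/3)·u_0 = (-13/3, -1/3, 7/3, 2).
Step 3: u_2 = a_2 − (-3/5)·u_0 − (-42/85)·u_1 = (56/85, 292/85, 132/85, 16/85).

u_2 = (56/85, 292/85, 132/85, 16/85)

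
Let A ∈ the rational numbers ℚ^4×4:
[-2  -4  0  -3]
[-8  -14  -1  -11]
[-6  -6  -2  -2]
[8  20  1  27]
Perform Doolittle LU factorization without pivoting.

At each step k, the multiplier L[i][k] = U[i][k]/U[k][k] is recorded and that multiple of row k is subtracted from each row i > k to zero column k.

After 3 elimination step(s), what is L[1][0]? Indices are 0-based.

L[1][0] = 4

[col 0] pivot -2
  R1 -= 4*R0 → (0, 2, -1, 1)  (L[1][0] := 4)
  R2 -= 3*R0 → (0, 6, -2, 7)  (L[2][0] := 3)
  R3 -= -4*R0 → (0, 4, 1, 15)  (L[3][0] := -4)
[col 1] pivot 2
  R2 -= 3*R1 → (0, 0, 1, 4)  (L[2][1] := 3)
  R3 -= 2*R1 → (0, 0, 3, 13)  (L[3][1] := 2)
[col 2] pivot 1
  R3 -= 3*R2 → (0, 0, 0, 1)  (L[3][2] := 3)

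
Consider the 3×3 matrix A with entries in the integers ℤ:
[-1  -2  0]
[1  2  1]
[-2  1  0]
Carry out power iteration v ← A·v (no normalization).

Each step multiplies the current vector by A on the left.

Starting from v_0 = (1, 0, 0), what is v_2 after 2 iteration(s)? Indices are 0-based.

v_2 = (-1, -1, 3)

v_0 = (1, 0, 0).
v_1 = A·v_0 = (-1, 1, -2).
v_2 = A·v_1 = (-1, -1, 3).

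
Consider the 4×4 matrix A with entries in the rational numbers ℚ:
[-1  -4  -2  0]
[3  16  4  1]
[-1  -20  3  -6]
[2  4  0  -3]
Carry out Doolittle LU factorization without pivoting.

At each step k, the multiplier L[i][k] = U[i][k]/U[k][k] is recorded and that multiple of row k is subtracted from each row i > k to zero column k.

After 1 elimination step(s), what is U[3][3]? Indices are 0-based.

U[3][3] = -3

k=0: U[0][0]=-1
  eliminate (1,0): mult=-3, new row 1: (0, 4, -2, 1); set L[1][0]=-3
  eliminate (2,0): mult=1, new row 2: (0, -16, 5, -6); set L[2][0]=1
  eliminate (3,0): mult=-2, new row 3: (0, -4, -4, -3); set L[3][0]=-2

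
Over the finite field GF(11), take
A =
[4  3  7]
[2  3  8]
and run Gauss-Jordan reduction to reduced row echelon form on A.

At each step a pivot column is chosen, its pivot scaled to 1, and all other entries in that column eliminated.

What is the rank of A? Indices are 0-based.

[1] R0 /= 4  ⇒  (1, 9, 10)
     R1 -= 2·R0  ⇒  (0, 7, 10)
[2] R1 /= 7  ⇒  (0, 1, 3)
     R0 -= 9·R1  ⇒  (1, 0, 5)

rank = 2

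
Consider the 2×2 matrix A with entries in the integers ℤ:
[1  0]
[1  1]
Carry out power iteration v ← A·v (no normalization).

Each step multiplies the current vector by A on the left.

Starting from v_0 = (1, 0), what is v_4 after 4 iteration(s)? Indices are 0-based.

v_4 = (1, 4)

v_0 = (1, 0).
v_1 = A·v_0 = (1, 1).
v_2 = A·v_1 = (1, 2).
v_3 = A·v_2 = (1, 3).
v_4 = A·v_3 = (1, 4).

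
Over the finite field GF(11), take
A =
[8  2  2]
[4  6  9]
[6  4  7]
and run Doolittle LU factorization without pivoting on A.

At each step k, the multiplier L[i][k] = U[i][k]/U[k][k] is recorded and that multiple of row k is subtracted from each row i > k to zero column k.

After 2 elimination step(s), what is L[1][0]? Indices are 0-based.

L[1][0] = 6

Step 1: pivot at (0,0) is 8.
  row1 ← row1 − (6)·row0  ⇒  L[1][0]=6, U row1=(0, 5, 8)
  row2 ← row2 − (9)·row0  ⇒  L[2][0]=9, U row2=(0, 8, 0)
Step 2: pivot at (1,1) is 5.
  row2 ← row2 − (6)·row1  ⇒  L[2][1]=6, U row2=(0, 0, 7)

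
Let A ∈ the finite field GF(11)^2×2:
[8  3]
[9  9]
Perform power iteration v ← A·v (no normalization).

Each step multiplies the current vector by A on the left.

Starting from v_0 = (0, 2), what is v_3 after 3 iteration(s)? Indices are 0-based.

v_0 = (0, 2).
v_1 = A·v_0 = (6, 7).
v_2 = A·v_1 = (3, 7).
v_3 = A·v_2 = (1, 2).

v_3 = (1, 2)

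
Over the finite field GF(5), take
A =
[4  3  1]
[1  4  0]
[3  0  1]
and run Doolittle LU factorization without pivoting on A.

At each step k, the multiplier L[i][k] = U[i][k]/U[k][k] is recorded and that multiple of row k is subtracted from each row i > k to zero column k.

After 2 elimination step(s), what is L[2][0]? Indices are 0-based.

L[2][0] = 2

[col 0] pivot 4
  R1 -= 4*R0 → (0, 2, 1)  (L[1][0] := 4)
  R2 -= 2*R0 → (0, 4, 4)  (L[2][0] := 2)
[col 1] pivot 2
  R2 -= 2*R1 → (0, 0, 2)  (L[2][1] := 2)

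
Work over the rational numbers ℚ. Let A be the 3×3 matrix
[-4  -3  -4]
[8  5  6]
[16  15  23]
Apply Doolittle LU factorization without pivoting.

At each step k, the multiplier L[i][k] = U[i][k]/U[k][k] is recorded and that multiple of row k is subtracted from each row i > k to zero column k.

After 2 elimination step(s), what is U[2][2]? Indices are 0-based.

[col 0] pivot -4
  R1 -= -2*R0 → (0, -1, -2)  (L[1][0] := -2)
  R2 -= -4*R0 → (0, 3, 7)  (L[2][0] := -4)
[col 1] pivot -1
  R2 -= -3*R1 → (0, 0, 1)  (L[2][1] := -3)

U[2][2] = 1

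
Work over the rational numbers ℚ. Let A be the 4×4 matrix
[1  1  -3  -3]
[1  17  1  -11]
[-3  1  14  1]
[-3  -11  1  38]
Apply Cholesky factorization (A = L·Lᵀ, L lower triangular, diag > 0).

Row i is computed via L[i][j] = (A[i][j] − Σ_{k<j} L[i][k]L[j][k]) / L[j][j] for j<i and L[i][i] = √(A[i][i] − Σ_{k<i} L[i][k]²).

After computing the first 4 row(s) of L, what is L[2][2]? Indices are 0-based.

Step 1: L[0][0] = √(1) = 1.
  L[1][0] = (1) / L[0][0] = 1.
Step 2: L[1][1] = √(16) = 4.
  L[2][0] = (-3) / L[0][0] = -3.
  L[2][1] = (4) / L[1][1] = 1.
Step 3: L[2][2] = √(4) = 2.
  L[3][0] = (-3) / L[0][0] = -3.
  L[3][1] = (-8) / L[1][1] = -2.
  L[3][2] = (-6) / L[2][2] = -3.
Step 4: L[3][3] = √(16) = 4.

L[2][2] = 2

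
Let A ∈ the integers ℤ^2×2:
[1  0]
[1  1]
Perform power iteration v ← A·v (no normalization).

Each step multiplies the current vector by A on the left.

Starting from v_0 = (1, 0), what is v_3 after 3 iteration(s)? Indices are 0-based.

v_3 = (1, 3)

v_0 = (1, 0).
v_1 = A·v_0 = (1, 1).
v_2 = A·v_1 = (1, 2).
v_3 = A·v_2 = (1, 3).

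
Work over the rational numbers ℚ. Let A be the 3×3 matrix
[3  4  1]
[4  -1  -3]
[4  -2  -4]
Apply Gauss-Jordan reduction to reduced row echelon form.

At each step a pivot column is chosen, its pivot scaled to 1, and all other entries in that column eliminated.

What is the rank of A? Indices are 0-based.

pivot(0,0)=3: scale R0 → (1, 4/3, 1/3)
  clear (1,0): R1 −= (4)R0 → (0, -19/3, -13/3)
  clear (2,0): R2 −= (4)R0 → (0, -22/3, -16/3)
pivot(1,1)=-19/3: scale R1 → (0, 1, 13/19)
  clear (0,1): R0 −= (4/3)R1 → (1, 0, -11/19)
  clear (2,1): R2 −= (-22/3)R1 → (0, 0, -6/19)
pivot(2,2)=-6/19: scale R2 → (0, 0, 1)
  clear (0,2): R0 −= (-11/19)R2 → (1, 0, 0)
  clear (1,2): R1 −= (13/19)R2 → (0, 1, 0)

rank = 3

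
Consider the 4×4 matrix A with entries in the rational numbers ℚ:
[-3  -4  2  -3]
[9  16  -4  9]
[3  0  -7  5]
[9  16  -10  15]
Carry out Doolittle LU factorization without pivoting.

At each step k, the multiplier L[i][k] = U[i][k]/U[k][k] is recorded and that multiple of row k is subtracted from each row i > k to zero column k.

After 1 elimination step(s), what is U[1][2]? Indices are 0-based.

[col 0] pivot -3
  R1 -= -3*R0 → (0, 4, 2, 0)  (L[1][0] := -3)
  R2 -= -1*R0 → (0, -4, -5, 2)  (L[2][0] := -1)
  R3 -= -3*R0 → (0, 4, -4, 6)  (L[3][0] := -3)

U[1][2] = 2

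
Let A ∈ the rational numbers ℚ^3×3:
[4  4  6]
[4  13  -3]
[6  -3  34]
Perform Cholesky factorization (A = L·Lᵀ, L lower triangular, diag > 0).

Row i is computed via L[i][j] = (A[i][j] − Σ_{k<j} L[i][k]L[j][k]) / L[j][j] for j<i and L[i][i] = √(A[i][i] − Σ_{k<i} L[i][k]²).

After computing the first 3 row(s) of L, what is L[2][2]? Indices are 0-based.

Step 1: L[0][0] = √(4) = 2.
  L[1][0] = (4) / L[0][0] = 2.
Step 2: L[1][1] = √(9) = 3.
  L[2][0] = (6) / L[0][0] = 3.
  L[2][1] = (-9) / L[1][1] = -3.
Step 3: L[2][2] = √(16) = 4.

L[2][2] = 4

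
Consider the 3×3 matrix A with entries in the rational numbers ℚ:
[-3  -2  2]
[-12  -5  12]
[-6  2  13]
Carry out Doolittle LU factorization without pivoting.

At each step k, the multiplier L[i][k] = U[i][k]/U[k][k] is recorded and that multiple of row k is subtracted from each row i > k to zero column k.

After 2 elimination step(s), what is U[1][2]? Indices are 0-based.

U[1][2] = 4

Step 1: pivot at (0,0) is -3.
  row1 ← row1 − (4)·row0  ⇒  L[1][0]=4, U row1=(0, 3, 4)
  row2 ← row2 − (2)·row0  ⇒  L[2][0]=2, U row2=(0, 6, 9)
Step 2: pivot at (1,1) is 3.
  row2 ← row2 − (2)·row1  ⇒  L[2][1]=2, U row2=(0, 0, 1)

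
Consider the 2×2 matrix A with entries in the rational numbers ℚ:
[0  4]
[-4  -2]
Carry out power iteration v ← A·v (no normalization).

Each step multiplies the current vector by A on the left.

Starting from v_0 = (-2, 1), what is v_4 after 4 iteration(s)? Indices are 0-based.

v_0 = (-2, 1).
v_1 = A·v_0 = (4, 6).
v_2 = A·v_1 = (24, -28).
v_3 = A·v_2 = (-112, -40).
v_4 = A·v_3 = (-160, 528).

v_4 = (-160, 528)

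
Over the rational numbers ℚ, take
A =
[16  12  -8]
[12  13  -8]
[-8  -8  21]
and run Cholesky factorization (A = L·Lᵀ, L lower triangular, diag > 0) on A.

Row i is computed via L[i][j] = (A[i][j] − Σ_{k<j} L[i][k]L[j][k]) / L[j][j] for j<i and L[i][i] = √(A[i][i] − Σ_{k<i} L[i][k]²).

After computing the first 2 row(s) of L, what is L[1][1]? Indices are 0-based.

Step 1: L[0][0] = √(16) = 4.
  L[1][0] = (12) / L[0][0] = 3.
Step 2: L[1][1] = √(4) = 2.

L[1][1] = 2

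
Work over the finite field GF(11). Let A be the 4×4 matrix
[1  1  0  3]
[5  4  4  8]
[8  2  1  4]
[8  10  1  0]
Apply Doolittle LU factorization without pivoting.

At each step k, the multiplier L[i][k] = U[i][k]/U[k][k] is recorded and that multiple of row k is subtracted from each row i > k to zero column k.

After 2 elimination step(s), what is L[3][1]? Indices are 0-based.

Step 1: pivot at (0,0) is 1.
  row1 ← row1 − (5)·row0  ⇒  L[1][0]=5, U row1=(0, 10, 4, 4)
  row2 ← row2 − (8)·row0  ⇒  L[2][0]=8, U row2=(0, 5, 1, 2)
  row3 ← row3 − (8)·row0  ⇒  L[3][0]=8, U row3=(0, 2, 1, 9)
Step 2: pivot at (1,1) is 10.
  row2 ← row2 − (6)·row1  ⇒  L[2][1]=6, U row2=(0, 0, 10, 0)
  row3 ← row3 − (9)·row1  ⇒  L[3][1]=9, U row3=(0, 0, 9, 6)

L[3][1] = 9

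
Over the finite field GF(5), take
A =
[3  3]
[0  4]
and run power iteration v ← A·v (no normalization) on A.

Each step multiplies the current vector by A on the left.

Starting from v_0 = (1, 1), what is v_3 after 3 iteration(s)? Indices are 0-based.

v_0 = (1, 1).
v_1 = A·v_0 = (1, 4).
v_2 = A·v_1 = (0, 1).
v_3 = A·v_2 = (3, 4).

v_3 = (3, 4)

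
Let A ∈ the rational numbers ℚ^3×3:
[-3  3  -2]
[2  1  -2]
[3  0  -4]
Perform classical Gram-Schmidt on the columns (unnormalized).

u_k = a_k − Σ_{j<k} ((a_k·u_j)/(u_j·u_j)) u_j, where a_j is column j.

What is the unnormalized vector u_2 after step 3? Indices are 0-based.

Step 1: u_0 = a_0 = (-3, 2, 3).
Step 2: u_1 = a_1 − (-7/22)·u_0 = (45/22, 18/11, 21/22).
Step 3: u_2 = a_2 − (-5/11)·u_0 − (-82/57)·u_1 = (-8/19, 24/19, -24/19).

u_2 = (-8/19, 24/19, -24/19)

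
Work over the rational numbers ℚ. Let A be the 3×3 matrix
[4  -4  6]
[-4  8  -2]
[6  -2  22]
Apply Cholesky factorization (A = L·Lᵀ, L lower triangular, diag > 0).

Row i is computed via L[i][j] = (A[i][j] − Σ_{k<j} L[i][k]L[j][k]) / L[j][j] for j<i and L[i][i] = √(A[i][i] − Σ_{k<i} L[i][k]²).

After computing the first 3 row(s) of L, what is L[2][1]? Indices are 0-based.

Step 1: L[0][0] = √(4) = 2.
  L[1][0] = (-4) / L[0][0] = -2.
Step 2: L[1][1] = √(4) = 2.
  L[2][0] = (6) / L[0][0] = 3.
  L[2][1] = (4) / L[1][1] = 2.
Step 3: L[2][2] = √(9) = 3.

L[2][1] = 2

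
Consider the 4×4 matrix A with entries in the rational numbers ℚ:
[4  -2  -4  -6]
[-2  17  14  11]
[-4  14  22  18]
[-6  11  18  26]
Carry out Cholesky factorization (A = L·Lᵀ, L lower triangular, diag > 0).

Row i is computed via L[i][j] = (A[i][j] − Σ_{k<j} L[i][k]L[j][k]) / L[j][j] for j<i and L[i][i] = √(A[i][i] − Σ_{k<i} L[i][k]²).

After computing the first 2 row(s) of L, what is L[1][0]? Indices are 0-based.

Step 1: L[0][0] = √(4) = 2.
  L[1][0] = (-2) / L[0][0] = -1.
Step 2: L[1][1] = √(16) = 4.

L[1][0] = -1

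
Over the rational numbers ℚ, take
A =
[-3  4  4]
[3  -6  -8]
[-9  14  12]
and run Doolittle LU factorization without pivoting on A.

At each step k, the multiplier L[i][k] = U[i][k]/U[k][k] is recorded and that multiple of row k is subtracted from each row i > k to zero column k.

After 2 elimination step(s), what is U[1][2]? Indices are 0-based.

k=0: U[0][0]=-3
  eliminate (1,0): mult=-1, new row 1: (0, -2, -4); set L[1][0]=-1
  eliminate (2,0): mult=3, new row 2: (0, 2, 0); set L[2][0]=3
k=1: U[1][1]=-2
  eliminate (2,1): mult=-1, new row 2: (0, 0, -4); set L[2][1]=-1

U[1][2] = -4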